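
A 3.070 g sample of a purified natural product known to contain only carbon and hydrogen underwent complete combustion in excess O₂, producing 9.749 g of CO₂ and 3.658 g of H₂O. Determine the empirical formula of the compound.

mol C = 9.749 g CO₂ ÷ 44.009 g/mol = 0.22152 mol
mol H = 2 × 3.658 g H₂O ÷ 18.015 g/mol = 0.40611 mol
Divide by the smallest (0.22152 mol): C 1.000, H 1.833
Multiplying each by 6 gives whole numbers: C 6.00, H 11.00

C6H11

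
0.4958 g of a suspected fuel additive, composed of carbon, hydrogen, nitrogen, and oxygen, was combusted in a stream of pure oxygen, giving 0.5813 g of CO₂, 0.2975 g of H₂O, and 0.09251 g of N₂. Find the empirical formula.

C2H5NO2

mol C = 0.5813 g CO₂ ÷ 44.009 g/mol = 0.013209 mol
mol H = 2 × 0.2975 g H₂O ÷ 18.015 g/mol = 0.033028 mol
mol N = 2 × 0.09251 g N₂ ÷ 28.014 g/mol = 0.0066046 mol
mass O = 0.4958 − (0.15865 + 0.033292 + 0.092510) = 0.21135 g → mol O = 0.21135 ÷ 15.999 = 0.013210 mol
Divide by the smallest (0.0066046 mol): C 2.000, H 5.001, N 1.000, O 2.000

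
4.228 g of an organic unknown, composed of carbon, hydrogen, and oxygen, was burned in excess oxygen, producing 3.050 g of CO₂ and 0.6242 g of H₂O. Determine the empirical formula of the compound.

CHO3

mol C = 3.050 g CO₂ ÷ 44.009 g/mol = 0.069304 mol
mol H = 2 × 0.6242 g H₂O ÷ 18.015 g/mol = 0.069298 mol
mass O = 4.228 − (0.83241 + 0.069852) = 3.3257 g → mol O = 3.3257 ÷ 15.999 = 0.20787 mol
Divide by the smallest (0.069298 mol): C 1.000, H 1.000, O 3.000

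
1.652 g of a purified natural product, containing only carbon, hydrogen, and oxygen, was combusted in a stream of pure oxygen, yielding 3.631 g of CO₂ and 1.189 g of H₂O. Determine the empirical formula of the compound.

mol C = 3.631 g CO₂ ÷ 44.009 g/mol = 0.082506 mol
mol H = 2 × 1.189 g H₂O ÷ 18.015 g/mol = 0.13200 mol
mass O = 1.652 − (0.99098 + 0.13306) = 0.52797 g → mol O = 0.52797 ÷ 15.999 = 0.033000 mol
Divide by the smallest (0.033000 mol): C 2.500, H 4.000, O 1.000
Multiplying each by 2 gives whole numbers: C 5.00, H 8.00, O 2.00

C5H8O2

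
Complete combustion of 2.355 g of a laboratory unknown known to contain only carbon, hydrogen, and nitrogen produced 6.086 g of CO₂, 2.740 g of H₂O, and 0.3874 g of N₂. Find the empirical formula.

mol C = 6.086 g CO₂ ÷ 44.009 g/mol = 0.13829 mol
mol H = 2 × 2.740 g H₂O ÷ 18.015 g/mol = 0.30419 mol
mol N = 2 × 0.3874 g N₂ ÷ 28.014 g/mol = 0.027658 mol
Divide by the smallest (0.027658 mol): C 5.000, H 10.998, N 1.000

C5H11N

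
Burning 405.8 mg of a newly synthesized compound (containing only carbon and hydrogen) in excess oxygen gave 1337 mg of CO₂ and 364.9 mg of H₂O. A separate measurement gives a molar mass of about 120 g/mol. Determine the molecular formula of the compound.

C9H12

mol C = 1.337 g CO₂ ÷ 44.009 g/mol = 0.030380 mol
mol H = 2 × 0.3649 g H₂O ÷ 18.015 g/mol = 0.040511 mol
Divide by the smallest (0.030380 mol): C 1.000, H 1.333
Multiplying each by 3 gives whole numbers: C 3.00, H 4.00
Empirical formula: C3H4
Empirical-formula mass = 40.06 g/mol; 120 ÷ 40.06 ≈ 3, so the molecular formula is C9H12.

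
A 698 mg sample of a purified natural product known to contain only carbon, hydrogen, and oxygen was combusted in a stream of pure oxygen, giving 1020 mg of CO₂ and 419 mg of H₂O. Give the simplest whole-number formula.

CH2O

mol C = 1.02 g CO₂ ÷ 44.009 g/mol = 0.02318 mol
mol H = 2 × 0.419 g H₂O ÷ 18.015 g/mol = 0.04652 mol
mass O = 0.698 − (0.2784 + 0.04689) = 0.3727 g → mol O = 0.3727 ÷ 15.999 = 0.02330 mol
Divide by the smallest (0.02318 mol): C 1.000, H 2.007, O 1.005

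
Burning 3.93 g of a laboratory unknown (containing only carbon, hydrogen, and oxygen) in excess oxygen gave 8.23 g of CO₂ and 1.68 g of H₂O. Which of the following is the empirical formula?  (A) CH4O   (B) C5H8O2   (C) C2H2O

(C) C2H2O

mol C = 8.23 g CO₂ ÷ 44.009 g/mol = 0.1870 mol
mol H = 2 × 1.68 g H₂O ÷ 18.015 g/mol = 0.1865 mol
mass O = 3.93 − (2.246 + 0.1880) = 1.496 g → mol O = 1.496 ÷ 15.999 = 0.09350 mol
Divide by the smallest (0.09350 mol): C 2.000, H 1.995, O 1.000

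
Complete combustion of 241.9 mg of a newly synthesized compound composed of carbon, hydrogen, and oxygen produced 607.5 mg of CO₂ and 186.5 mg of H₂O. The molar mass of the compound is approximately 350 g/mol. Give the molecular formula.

C20H30O5

mol C = 0.6075 g CO₂ ÷ 44.009 g/mol = 0.013804 mol
mol H = 2 × 0.1865 g H₂O ÷ 18.015 g/mol = 0.020705 mol
mass O = 0.2419 − (0.16580 + 0.020871) = 0.055230 g → mol O = 0.055230 ÷ 15.999 = 0.0034521 mol
Divide by the smallest (0.0034521 mol): C 3.999, H 5.998, O 1.000
Empirical formula: C4H6O
Empirical-formula mass = 70.09 g/mol; 350 ÷ 70.09 ≈ 5, so the molecular formula is C20H30O5.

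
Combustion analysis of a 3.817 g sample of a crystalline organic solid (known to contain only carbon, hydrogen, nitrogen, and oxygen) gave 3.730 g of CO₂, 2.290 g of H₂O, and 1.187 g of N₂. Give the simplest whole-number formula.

CH3NO

mol C = 3.730 g CO₂ ÷ 44.009 g/mol = 0.084755 mol
mol H = 2 × 2.290 g H₂O ÷ 18.015 g/mol = 0.25423 mol
mol N = 2 × 1.187 g N₂ ÷ 28.014 g/mol = 0.084743 mol
mass O = 3.817 − (1.0180 + 0.25627 + 1.1870) = 1.3557 g → mol O = 1.3557 ÷ 15.999 = 0.084739 mol
Divide by the smallest (0.084739 mol): C 1.000, H 3.000, N 1.000, O 1.000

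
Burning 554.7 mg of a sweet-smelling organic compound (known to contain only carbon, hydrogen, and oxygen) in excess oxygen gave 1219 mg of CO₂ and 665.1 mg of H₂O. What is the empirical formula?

C3H8O

mol C = 1.219 g CO₂ ÷ 44.009 g/mol = 0.027699 mol
mol H = 2 × 0.6651 g H₂O ÷ 18.015 g/mol = 0.073838 mol
mass O = 0.5547 − (0.33269 + 0.074429) = 0.14758 g → mol O = 0.14758 ÷ 15.999 = 0.0092243 mol
Divide by the smallest (0.0092243 mol): C 3.003, H 8.005, O 1.000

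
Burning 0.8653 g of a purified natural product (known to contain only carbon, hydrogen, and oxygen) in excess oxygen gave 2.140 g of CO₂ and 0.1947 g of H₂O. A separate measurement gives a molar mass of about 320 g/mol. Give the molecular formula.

mol C = 2.140 g CO₂ ÷ 44.009 g/mol = 0.048626 mol
mol H = 2 × 0.1947 g H₂O ÷ 18.015 g/mol = 0.021615 mol
mass O = 0.8653 − (0.58405 + 0.021788) = 0.25946 g → mol O = 0.25946 ÷ 15.999 = 0.016217 mol
Divide by the smallest (0.016217 mol): C 2.998, H 1.333, O 1.000
Multiplying each by 3 gives whole numbers: C 9.00, H 4.00, O 3.00
Empirical formula: C9H4O3
Empirical-formula mass = 160.13 g/mol; 320 ÷ 160.13 ≈ 2, so the molecular formula is C18H8O6.

C18H8O6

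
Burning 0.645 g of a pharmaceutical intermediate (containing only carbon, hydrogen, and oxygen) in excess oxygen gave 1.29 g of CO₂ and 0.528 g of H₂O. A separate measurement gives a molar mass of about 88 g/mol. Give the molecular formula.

mol C = 1.29 g CO₂ ÷ 44.009 g/mol = 0.02931 mol
mol H = 2 × 0.528 g H₂O ÷ 18.015 g/mol = 0.05862 mol
mass O = 0.645 − (0.3521 + 0.05909) = 0.2338 g → mol O = 0.2338 ÷ 15.999 = 0.01462 mol
Divide by the smallest (0.01462 mol): C 2.005, H 4.010, O 1.000
Empirical formula: C2H4O
Empirical-formula mass = 44.05 g/mol; 88 ÷ 44.05 ≈ 2, so the molecular formula is C4H8O2.

C4H8O2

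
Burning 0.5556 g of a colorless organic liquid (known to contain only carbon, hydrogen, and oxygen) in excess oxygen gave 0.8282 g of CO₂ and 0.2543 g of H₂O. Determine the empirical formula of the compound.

mol C = 0.8282 g CO₂ ÷ 44.009 g/mol = 0.018819 mol
mol H = 2 × 0.2543 g H₂O ÷ 18.015 g/mol = 0.028232 mol
mass O = 0.5556 − (0.22603 + 0.028458) = 0.30111 g → mol O = 0.30111 ÷ 15.999 = 0.018820 mol
Divide by the smallest (0.018819 mol): C 1.000, H 1.500, O 1.000
Multiplying each by 2 gives whole numbers: C 2.00, H 3.00, O 2.00

C2H3O2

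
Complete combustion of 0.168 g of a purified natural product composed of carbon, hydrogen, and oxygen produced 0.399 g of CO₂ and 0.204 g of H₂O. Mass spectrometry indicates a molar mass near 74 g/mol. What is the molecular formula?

mol C = 0.399 g CO₂ ÷ 44.009 g/mol = 0.009066 mol
mol H = 2 × 0.204 g H₂O ÷ 18.015 g/mol = 0.02265 mol
mass O = 0.168 − (0.1089 + 0.02283) = 0.03628 g → mol O = 0.03628 ÷ 15.999 = 0.002267 mol
Divide by the smallest (0.002267 mol): C 3.999, H 9.989, O 1.000
Empirical formula: C4H10O
Empirical-formula mass = 74.12 g/mol; 74 ÷ 74.12 ≈ 1, so the molecular formula is C4H10O.

C4H10O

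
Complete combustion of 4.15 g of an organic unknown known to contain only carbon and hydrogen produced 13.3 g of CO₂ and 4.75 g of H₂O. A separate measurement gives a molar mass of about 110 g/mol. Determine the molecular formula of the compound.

C8H14

mol C = 13.3 g CO₂ ÷ 44.009 g/mol = 0.3022 mol
mol H = 2 × 4.75 g H₂O ÷ 18.015 g/mol = 0.5273 mol
Divide by the smallest (0.3022 mol): C 1.000, H 1.745
Multiplying each by 4 gives whole numbers: C 4.00, H 6.98
Empirical formula: C4H7
Empirical-formula mass = 55.10 g/mol; 110 ÷ 55.10 ≈ 2, so the molecular formula is C8H14.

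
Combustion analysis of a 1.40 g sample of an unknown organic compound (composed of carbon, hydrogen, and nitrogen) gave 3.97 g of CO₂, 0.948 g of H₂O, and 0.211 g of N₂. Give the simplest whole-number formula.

mol C = 3.97 g CO₂ ÷ 44.009 g/mol = 0.09021 mol
mol H = 2 × 0.948 g H₂O ÷ 18.015 g/mol = 0.1052 mol
mol N = 2 × 0.211 g N₂ ÷ 28.014 g/mol = 0.01506 mol
Divide by the smallest (0.01506 mol): C 5.988, H 6.987, N 1.000

C6H7N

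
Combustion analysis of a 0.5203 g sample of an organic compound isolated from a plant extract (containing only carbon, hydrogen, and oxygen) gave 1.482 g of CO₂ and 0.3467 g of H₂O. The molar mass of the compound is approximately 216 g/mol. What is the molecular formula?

C14H16O2

mol C = 1.482 g CO₂ ÷ 44.009 g/mol = 0.033675 mol
mol H = 2 × 0.3467 g H₂O ÷ 18.015 g/mol = 0.038490 mol
mass O = 0.5203 − (0.40447 + 0.038798) = 0.077032 g → mol O = 0.077032 ÷ 15.999 = 0.0048148 mol
Divide by the smallest (0.0048148 mol): C 6.994, H 7.994, O 1.000
Empirical formula: C7H8O
Empirical-formula mass = 108.14 g/mol; 216 ÷ 108.14 ≈ 2, so the molecular formula is C14H16O2.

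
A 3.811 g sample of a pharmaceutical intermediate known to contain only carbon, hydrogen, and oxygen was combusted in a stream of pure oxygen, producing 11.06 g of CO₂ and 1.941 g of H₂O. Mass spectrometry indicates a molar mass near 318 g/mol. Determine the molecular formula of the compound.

mol C = 11.06 g CO₂ ÷ 44.009 g/mol = 0.25131 mol
mol H = 2 × 1.941 g H₂O ÷ 18.015 g/mol = 0.21549 mol
mass O = 3.811 − (3.0185 + 0.21721) = 0.57528 g → mol O = 0.57528 ÷ 15.999 = 0.035957 mol
Divide by the smallest (0.035957 mol): C 6.989, H 5.993, O 1.000
Empirical formula: C7H6O
Empirical-formula mass = 106.12 g/mol; 318 ÷ 106.12 ≈ 3, so the molecular formula is C21H18O3.

C21H18O3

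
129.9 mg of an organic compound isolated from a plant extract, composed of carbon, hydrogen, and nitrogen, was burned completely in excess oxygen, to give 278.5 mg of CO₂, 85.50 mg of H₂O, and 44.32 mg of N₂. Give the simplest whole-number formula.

mol C = 0.2785 g CO₂ ÷ 44.009 g/mol = 0.0063283 mol
mol H = 2 × 0.08550 g H₂O ÷ 18.015 g/mol = 0.0094921 mol
mol N = 2 × 0.04432 g N₂ ÷ 28.014 g/mol = 0.0031641 mol
Divide by the smallest (0.0031641 mol): C 2.000, H 3.000, N 1.000

C2H3N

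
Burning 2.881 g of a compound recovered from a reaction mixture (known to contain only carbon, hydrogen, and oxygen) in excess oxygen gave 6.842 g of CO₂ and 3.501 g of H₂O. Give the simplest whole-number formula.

C4H10O

mol C = 6.842 g CO₂ ÷ 44.009 g/mol = 0.15547 mol
mol H = 2 × 3.501 g H₂O ÷ 18.015 g/mol = 0.38868 mol
mass O = 2.881 − (1.8673 + 0.39179) = 0.62189 g → mol O = 0.62189 ÷ 15.999 = 0.038870 mol
Divide by the smallest (0.038870 mol): C 4.000, H 9.999, O 1.000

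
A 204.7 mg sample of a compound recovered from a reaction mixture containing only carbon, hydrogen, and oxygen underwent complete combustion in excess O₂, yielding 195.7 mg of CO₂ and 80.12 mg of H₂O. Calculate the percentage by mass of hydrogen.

4.38%

mol C = 0.1957 g CO₂ ÷ 44.009 g/mol = 0.0044468 mol
mol H = 2 × 0.08012 g H₂O ÷ 18.015 g/mol = 0.0088948 mol
mass O = 0.2047 − (0.053411 + 0.0089660) = 0.14232 g → mol O = 0.14232 ÷ 15.999 = 0.0088958 mol
mass % H = 0.0089660 g ÷ 0.2047 g × 100%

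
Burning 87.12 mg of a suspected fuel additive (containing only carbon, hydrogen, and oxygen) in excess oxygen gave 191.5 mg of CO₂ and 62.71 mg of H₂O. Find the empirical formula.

mol C = 0.1915 g CO₂ ÷ 44.009 g/mol = 0.0043514 mol
mol H = 2 × 0.06271 g H₂O ÷ 18.015 g/mol = 0.0069620 mol
mass O = 0.08712 − (0.052264 + 0.0070177) = 0.027838 g → mol O = 0.027838 ÷ 15.999 = 0.0017400 mol
Divide by the smallest (0.0017400 mol): C 2.501, H 4.001, O 1.000
Multiplying each by 2 gives whole numbers: C 5.00, H 8.00, O 2.00

C5H8O2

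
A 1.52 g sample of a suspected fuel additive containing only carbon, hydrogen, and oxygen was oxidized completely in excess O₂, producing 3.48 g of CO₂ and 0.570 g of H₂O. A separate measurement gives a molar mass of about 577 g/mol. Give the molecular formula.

C30H24O12

mol C = 3.48 g CO₂ ÷ 44.009 g/mol = 0.07907 mol
mol H = 2 × 0.570 g H₂O ÷ 18.015 g/mol = 0.06328 mol
mass O = 1.52 − (0.9498 + 0.06379) = 0.5064 g → mol O = 0.5064 ÷ 15.999 = 0.03165 mol
Divide by the smallest (0.03165 mol): C 2.498, H 1.999, O 1.000
Multiplying each by 2 gives whole numbers: C 5.00, H 4.00, O 2.00
Empirical formula: C5H4O2
Empirical-formula mass = 96.08 g/mol; 577 ÷ 96.08 ≈ 6, so the molecular formula is C30H24O12.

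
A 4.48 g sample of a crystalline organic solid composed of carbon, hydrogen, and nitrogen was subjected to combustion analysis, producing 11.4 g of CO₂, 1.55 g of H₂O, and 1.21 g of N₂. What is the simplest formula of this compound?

C3H2N

mol C = 11.4 g CO₂ ÷ 44.009 g/mol = 0.2590 mol
mol H = 2 × 1.55 g H₂O ÷ 18.015 g/mol = 0.1721 mol
mol N = 2 × 1.21 g N₂ ÷ 28.014 g/mol = 0.08639 mol
Divide by the smallest (0.08639 mol): C 2.999, H 1.992, N 1.000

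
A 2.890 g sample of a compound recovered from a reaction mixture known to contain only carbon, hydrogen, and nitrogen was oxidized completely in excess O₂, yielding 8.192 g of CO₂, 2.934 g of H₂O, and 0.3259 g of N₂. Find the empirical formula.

mol C = 8.192 g CO₂ ÷ 44.009 g/mol = 0.18614 mol
mol H = 2 × 2.934 g H₂O ÷ 18.015 g/mol = 0.32573 mol
mol N = 2 × 0.3259 g N₂ ÷ 28.014 g/mol = 0.023267 mol
Divide by the smallest (0.023267 mol): C 8.000, H 14.000, N 1.000

C8H14N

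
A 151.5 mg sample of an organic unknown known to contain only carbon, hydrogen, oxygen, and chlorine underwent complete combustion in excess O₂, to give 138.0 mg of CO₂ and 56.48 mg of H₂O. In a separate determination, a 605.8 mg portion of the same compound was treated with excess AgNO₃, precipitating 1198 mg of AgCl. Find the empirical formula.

mol C = 0.1380 g CO₂ ÷ 44.009 g/mol = 0.0031357 mol
mol H = 2 × 0.05648 g H₂O ÷ 18.015 g/mol = 0.0062703 mol
From the AgCl data: mol Cl per gram of compound = (1.198 ÷ 143.318) ÷ 0.6058 = 0.013798 mol/g, so in the 0.1515 g combustion sample mol Cl = 0.0020904 mol
mass O = 0.1515 − (0.037663 + 0.0063205 + 0.074106) = 0.033410 g → mol O = 0.033410 ÷ 15.999 = 0.0020883 mol
Divide by the smallest (0.0020883 mol): C 1.502, H 3.003, Cl 1.001, O 1.000
Multiplying each by 2 gives whole numbers: C 3.00, H 6.01, Cl 2.00, O 2.00

C3H6Cl2O2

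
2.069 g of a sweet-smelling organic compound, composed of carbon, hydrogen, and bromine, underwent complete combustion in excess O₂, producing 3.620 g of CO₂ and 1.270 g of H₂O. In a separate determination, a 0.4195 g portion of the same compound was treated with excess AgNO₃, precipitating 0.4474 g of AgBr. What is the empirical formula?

mol C = 3.620 g CO₂ ÷ 44.009 g/mol = 0.082256 mol
mol H = 2 × 1.270 g H₂O ÷ 18.015 g/mol = 0.14099 mol
From the AgBr data: mol Br per gram of compound = (0.4474 ÷ 187.772) ÷ 0.4195 = 0.0056798 mol/g, so in the 2.069 g combustion sample mol Br = 0.011752 mol
Divide by the smallest (0.011752 mol): C 7.000, H 11.998, Br 1.000

C7H12Br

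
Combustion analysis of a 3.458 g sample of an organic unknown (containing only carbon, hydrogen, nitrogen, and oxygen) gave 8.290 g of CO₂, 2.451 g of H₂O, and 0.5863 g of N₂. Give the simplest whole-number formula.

mol C = 8.290 g CO₂ ÷ 44.009 g/mol = 0.18837 mol
mol H = 2 × 2.451 g H₂O ÷ 18.015 g/mol = 0.27211 mol
mol N = 2 × 0.5863 g N₂ ÷ 28.014 g/mol = 0.041858 mol
mass O = 3.458 − (2.2625 + 0.27428 + 0.58630) = 0.33490 g → mol O = 0.33490 ÷ 15.999 = 0.020932 mol
Divide by the smallest (0.020932 mol): C 8.999, H 12.999, N 2.000, O 1.000

C9H13N2O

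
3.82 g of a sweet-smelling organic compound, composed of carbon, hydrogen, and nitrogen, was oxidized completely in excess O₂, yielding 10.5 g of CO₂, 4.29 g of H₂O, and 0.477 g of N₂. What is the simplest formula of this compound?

mol C = 10.5 g CO₂ ÷ 44.009 g/mol = 0.2386 mol
mol H = 2 × 4.29 g H₂O ÷ 18.015 g/mol = 0.4763 mol
mol N = 2 × 0.477 g N₂ ÷ 28.014 g/mol = 0.03405 mol
Divide by the smallest (0.03405 mol): C 7.006, H 13.986, N 1.000

C7H14N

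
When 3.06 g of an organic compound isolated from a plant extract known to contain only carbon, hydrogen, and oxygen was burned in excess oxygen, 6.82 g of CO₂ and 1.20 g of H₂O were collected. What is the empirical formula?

C7H6O3

mol C = 6.82 g CO₂ ÷ 44.009 g/mol = 0.1550 mol
mol H = 2 × 1.20 g H₂O ÷ 18.015 g/mol = 0.1332 mol
mass O = 3.06 − (1.861 + 0.1343) = 1.064 g → mol O = 1.064 ÷ 15.999 = 0.06653 mol
Divide by the smallest (0.06653 mol): C 2.329, H 2.002, O 1.000
Multiplying each by 3 gives whole numbers: C 6.99, H 6.01, O 3.00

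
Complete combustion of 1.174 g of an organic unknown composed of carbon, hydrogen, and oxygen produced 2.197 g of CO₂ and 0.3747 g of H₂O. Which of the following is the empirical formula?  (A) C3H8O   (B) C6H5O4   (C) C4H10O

(B) C6H5O4

mol C = 2.197 g CO₂ ÷ 44.009 g/mol = 0.049922 mol
mol H = 2 × 0.3747 g H₂O ÷ 18.015 g/mol = 0.041599 mol
mass O = 1.174 − (0.59961 + 0.041931) = 0.53246 g → mol O = 0.53246 ÷ 15.999 = 0.033281 mol
Divide by the smallest (0.033281 mol): C 1.500, H 1.250, O 1.000
Multiplying each by 4 gives whole numbers: C 6.00, H 5.00, O 4.00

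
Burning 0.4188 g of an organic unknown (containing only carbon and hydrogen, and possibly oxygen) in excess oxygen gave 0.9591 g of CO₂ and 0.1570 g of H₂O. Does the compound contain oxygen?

yes

mol C = 0.9591 g CO₂ ÷ 44.009 g/mol = 0.021793 mol
mol H = 2 × 0.1570 g H₂O ÷ 18.015 g/mol = 0.017430 mol
C and H account for only 0.27933 g of the 0.4188 g sample; the remaining 0.13947 g must be oxygen.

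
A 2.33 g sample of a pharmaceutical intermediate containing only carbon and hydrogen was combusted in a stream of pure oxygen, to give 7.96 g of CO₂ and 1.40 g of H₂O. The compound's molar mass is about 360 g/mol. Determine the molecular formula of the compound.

C28H24

mol C = 7.96 g CO₂ ÷ 44.009 g/mol = 0.1809 mol
mol H = 2 × 1.40 g H₂O ÷ 18.015 g/mol = 0.1554 mol
Divide by the smallest (0.1554 mol): C 1.164, H 1.000
Multiplying each by 6 gives whole numbers: C 6.98, H 6.00
Empirical formula: C7H6
Empirical-formula mass = 90.12 g/mol; 360 ÷ 90.12 ≈ 4, so the molecular formula is C28H24.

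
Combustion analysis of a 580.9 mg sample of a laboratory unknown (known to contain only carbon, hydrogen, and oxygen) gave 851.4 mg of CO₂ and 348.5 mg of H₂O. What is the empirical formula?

mol C = 0.8514 g CO₂ ÷ 44.009 g/mol = 0.019346 mol
mol H = 2 × 0.3485 g H₂O ÷ 18.015 g/mol = 0.038690 mol
mass O = 0.5809 − (0.23237 + 0.039000) = 0.30954 g → mol O = 0.30954 ÷ 15.999 = 0.019347 mol
Divide by the smallest (0.019346 mol): C 1.000, H 2.000, O 1.000

CH2O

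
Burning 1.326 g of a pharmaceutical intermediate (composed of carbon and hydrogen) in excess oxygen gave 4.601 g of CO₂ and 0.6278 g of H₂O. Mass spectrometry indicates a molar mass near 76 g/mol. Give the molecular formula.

C6H4

mol C = 4.601 g CO₂ ÷ 44.009 g/mol = 0.10455 mol
mol H = 2 × 0.6278 g H₂O ÷ 18.015 g/mol = 0.069697 mol
Divide by the smallest (0.069697 mol): C 1.500, H 1.000
Multiplying each by 2 gives whole numbers: C 3.00, H 2.00
Empirical formula: C3H2
Empirical-formula mass = 38.05 g/mol; 76 ÷ 38.05 ≈ 2, so the molecular formula is C6H4.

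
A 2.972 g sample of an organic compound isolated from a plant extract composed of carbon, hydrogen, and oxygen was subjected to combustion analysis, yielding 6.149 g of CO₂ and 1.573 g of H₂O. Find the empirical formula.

mol C = 6.149 g CO₂ ÷ 44.009 g/mol = 0.13972 mol
mol H = 2 × 1.573 g H₂O ÷ 18.015 g/mol = 0.17463 mol
mass O = 2.972 − (1.6782 + 0.17603) = 1.1178 g → mol O = 1.1178 ÷ 15.999 = 0.069865 mol
Divide by the smallest (0.069865 mol): C 2.000, H 2.500, O 1.000
Multiplying each by 2 gives whole numbers: C 4.00, H 5.00, O 2.00

C4H5O2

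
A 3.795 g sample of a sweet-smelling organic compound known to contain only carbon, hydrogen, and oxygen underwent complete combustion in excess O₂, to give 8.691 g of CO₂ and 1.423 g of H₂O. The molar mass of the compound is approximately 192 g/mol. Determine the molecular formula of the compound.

mol C = 8.691 g CO₂ ÷ 44.009 g/mol = 0.19748 mol
mol H = 2 × 1.423 g H₂O ÷ 18.015 g/mol = 0.15798 mol
mass O = 3.795 − (2.3720 + 0.15924) = 1.2638 g → mol O = 1.2638 ÷ 15.999 = 0.078992 mol
Divide by the smallest (0.078992 mol): C 2.500, H 2.000, O 1.000
Multiplying each by 2 gives whole numbers: C 5.00, H 4.00, O 2.00
Empirical formula: C5H4O2
Empirical-formula mass = 96.08 g/mol; 192 ÷ 96.08 ≈ 2, so the molecular formula is C10H8O4.

C10H8O4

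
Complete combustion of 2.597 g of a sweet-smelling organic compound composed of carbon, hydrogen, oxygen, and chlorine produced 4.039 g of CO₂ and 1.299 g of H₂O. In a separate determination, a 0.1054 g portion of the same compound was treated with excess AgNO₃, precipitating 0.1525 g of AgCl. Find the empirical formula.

C7H11Cl2O2

mol C = 4.039 g CO₂ ÷ 44.009 g/mol = 0.091777 mol
mol H = 2 × 1.299 g H₂O ÷ 18.015 g/mol = 0.14421 mol
From the AgCl data: mol Cl per gram of compound = (0.1525 ÷ 143.318) ÷ 0.1054 = 0.010096 mol/g, so in the 2.597 g combustion sample mol Cl = 0.026218 mol
mass O = 2.597 − (1.1023 + 0.14537 + 0.92943) = 0.41987 g → mol O = 0.41987 ÷ 15.999 = 0.026244 mol
Divide by the smallest (0.026218 mol): C 3.501, H 5.501, Cl 1.000, O 1.001
Multiplying each by 2 gives whole numbers: C 7.00, H 11.00, Cl 2.00, O 2.00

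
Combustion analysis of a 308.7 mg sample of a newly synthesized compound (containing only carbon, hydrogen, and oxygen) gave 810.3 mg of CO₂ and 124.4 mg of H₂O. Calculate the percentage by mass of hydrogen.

mol C = 0.8103 g CO₂ ÷ 44.009 g/mol = 0.018412 mol
mol H = 2 × 0.1244 g H₂O ÷ 18.015 g/mol = 0.013811 mol
mass O = 0.3087 − (0.22115 + 0.013921) = 0.073631 g → mol O = 0.073631 ÷ 15.999 = 0.0046022 mol
mass % H = 0.013921 g ÷ 0.3087 g × 100%

4.51%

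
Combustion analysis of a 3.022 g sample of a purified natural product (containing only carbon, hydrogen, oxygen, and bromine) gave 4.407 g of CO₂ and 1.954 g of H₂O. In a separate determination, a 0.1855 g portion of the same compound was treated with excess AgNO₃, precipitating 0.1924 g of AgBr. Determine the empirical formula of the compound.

mol C = 4.407 g CO₂ ÷ 44.009 g/mol = 0.10014 mol
mol H = 2 × 1.954 g H₂O ÷ 18.015 g/mol = 0.21693 mol
From the AgBr data: mol Br per gram of compound = (0.1924 ÷ 187.772) ÷ 0.1855 = 0.0055237 mol/g, so in the 3.022 g combustion sample mol Br = 0.016693 mol
mass O = 3.022 − (1.2028 + 0.21867 + 1.3338) = 0.26676 g → mol O = 0.26676 ÷ 15.999 = 0.016674 mol
Divide by the smallest (0.016674 mol): C 6.006, H 13.010, Br 1.001, O 1.000

C6H13BrO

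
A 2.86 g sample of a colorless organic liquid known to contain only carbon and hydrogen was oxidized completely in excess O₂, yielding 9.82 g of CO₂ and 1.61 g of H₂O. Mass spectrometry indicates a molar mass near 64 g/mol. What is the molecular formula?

C5H4

mol C = 9.82 g CO₂ ÷ 44.009 g/mol = 0.2231 mol
mol H = 2 × 1.61 g H₂O ÷ 18.015 g/mol = 0.1787 mol
Divide by the smallest (0.1787 mol): C 1.248, H 1.000
Multiplying each by 4 gives whole numbers: C 4.99, H 4.00
Empirical formula: C5H4
Empirical-formula mass = 64.09 g/mol; 64 ÷ 64.09 ≈ 1, so the molecular formula is C5H4.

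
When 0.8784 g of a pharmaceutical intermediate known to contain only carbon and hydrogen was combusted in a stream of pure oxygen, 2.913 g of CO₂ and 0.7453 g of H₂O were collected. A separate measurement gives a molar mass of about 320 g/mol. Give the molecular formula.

mol C = 2.913 g CO₂ ÷ 44.009 g/mol = 0.066191 mol
mol H = 2 × 0.7453 g H₂O ÷ 18.015 g/mol = 0.082742 mol
Divide by the smallest (0.066191 mol): C 1.000, H 1.250
Multiplying each by 4 gives whole numbers: C 4.00, H 5.00
Empirical formula: C4H5
Empirical-formula mass = 53.08 g/mol; 320 ÷ 53.08 ≈ 6, so the molecular formula is C24H30.

C24H30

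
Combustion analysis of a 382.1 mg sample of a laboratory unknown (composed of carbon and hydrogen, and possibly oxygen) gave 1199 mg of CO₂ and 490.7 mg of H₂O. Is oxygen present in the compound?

mol C = 1.199 g CO₂ ÷ 44.009 g/mol = 0.027244 mol
mol H = 2 × 0.4907 g H₂O ÷ 18.015 g/mol = 0.054477 mol
C and H together account for 0.38215 g — essentially the entire 0.3821 g sample — so the compound contains no oxygen.

no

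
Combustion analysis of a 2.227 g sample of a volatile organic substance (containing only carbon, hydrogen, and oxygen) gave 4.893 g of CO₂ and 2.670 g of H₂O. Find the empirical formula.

mol C = 4.893 g CO₂ ÷ 44.009 g/mol = 0.11118 mol
mol H = 2 × 2.670 g H₂O ÷ 18.015 g/mol = 0.29642 mol
mass O = 2.227 − (1.3354 + 0.29879) = 0.59280 g → mol O = 0.59280 ÷ 15.999 = 0.037053 mol
Divide by the smallest (0.037053 mol): C 3.001, H 8.000, O 1.000

C3H8O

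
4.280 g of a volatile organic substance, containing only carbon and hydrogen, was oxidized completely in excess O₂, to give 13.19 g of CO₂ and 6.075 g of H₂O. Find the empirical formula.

mol C = 13.19 g CO₂ ÷ 44.009 g/mol = 0.29971 mol
mol H = 2 × 6.075 g H₂O ÷ 18.015 g/mol = 0.67444 mol
Divide by the smallest (0.29971 mol): C 1.000, H 2.250
Multiplying each by 4 gives whole numbers: C 4.00, H 9.00

C4H9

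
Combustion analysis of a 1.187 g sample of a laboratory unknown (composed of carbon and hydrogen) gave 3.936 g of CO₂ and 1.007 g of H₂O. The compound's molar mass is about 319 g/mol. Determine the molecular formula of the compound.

C24H30

mol C = 3.936 g CO₂ ÷ 44.009 g/mol = 0.089436 mol
mol H = 2 × 1.007 g H₂O ÷ 18.015 g/mol = 0.11180 mol
Divide by the smallest (0.089436 mol): C 1.000, H 1.250
Multiplying each by 4 gives whole numbers: C 4.00, H 5.00
Empirical formula: C4H5
Empirical-formula mass = 53.08 g/mol; 319 ÷ 53.08 ≈ 6, so the molecular formula is C24H30.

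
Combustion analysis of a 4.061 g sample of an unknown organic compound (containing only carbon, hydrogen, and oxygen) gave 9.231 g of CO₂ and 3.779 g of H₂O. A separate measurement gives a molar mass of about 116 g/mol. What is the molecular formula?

mol C = 9.231 g CO₂ ÷ 44.009 g/mol = 0.20975 mol
mol H = 2 × 3.779 g H₂O ÷ 18.015 g/mol = 0.41954 mol
mass O = 4.061 − (2.5193 + 0.42290) = 1.1188 g → mol O = 1.1188 ÷ 15.999 = 0.069927 mol
Divide by the smallest (0.069927 mol): C 3.000, H 6.000, O 1.000
Empirical formula: C3H6O
Empirical-formula mass = 58.08 g/mol; 116 ÷ 58.08 ≈ 2, so the molecular formula is C6H12O2.

C6H12O2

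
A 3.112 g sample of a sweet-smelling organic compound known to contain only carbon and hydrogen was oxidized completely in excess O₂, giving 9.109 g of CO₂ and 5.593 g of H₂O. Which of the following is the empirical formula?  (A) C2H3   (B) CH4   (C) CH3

(C) CH3

mol C = 9.109 g CO₂ ÷ 44.009 g/mol = 0.20698 mol
mol H = 2 × 5.593 g H₂O ÷ 18.015 g/mol = 0.62093 mol
Divide by the smallest (0.20698 mol): C 1.000, H 3.000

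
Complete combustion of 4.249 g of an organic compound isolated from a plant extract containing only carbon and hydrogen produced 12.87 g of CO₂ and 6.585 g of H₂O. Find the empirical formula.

C2H5

mol C = 12.87 g CO₂ ÷ 44.009 g/mol = 0.29244 mol
mol H = 2 × 6.585 g H₂O ÷ 18.015 g/mol = 0.73106 mol
Divide by the smallest (0.29244 mol): C 1.000, H 2.500
Multiplying each by 2 gives whole numbers: C 2.00, H 5.00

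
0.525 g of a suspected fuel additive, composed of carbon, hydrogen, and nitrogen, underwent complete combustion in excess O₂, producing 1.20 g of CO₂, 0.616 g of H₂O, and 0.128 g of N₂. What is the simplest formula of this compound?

C6H15N2

mol C = 1.20 g CO₂ ÷ 44.009 g/mol = 0.02727 mol
mol H = 2 × 0.616 g H₂O ÷ 18.015 g/mol = 0.06839 mol
mol N = 2 × 0.128 g N₂ ÷ 28.014 g/mol = 0.009138 mol
Divide by the smallest (0.009138 mol): C 2.984, H 7.484, N 1.000
Multiplying each by 2 gives whole numbers: C 5.97, H 14.97, N 2.00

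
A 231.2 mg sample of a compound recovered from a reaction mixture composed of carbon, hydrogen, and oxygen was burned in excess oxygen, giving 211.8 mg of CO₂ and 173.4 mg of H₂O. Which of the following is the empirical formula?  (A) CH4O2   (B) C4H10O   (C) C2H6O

(A) CH4O2

mol C = 0.2118 g CO₂ ÷ 44.009 g/mol = 0.0048127 mol
mol H = 2 × 0.1734 g H₂O ÷ 18.015 g/mol = 0.019251 mol
mass O = 0.2312 − (0.057805 + 0.019405) = 0.15399 g → mol O = 0.15399 ÷ 15.999 = 0.0096250 mol
Divide by the smallest (0.0048127 mol): C 1.000, H 4.000, O 2.000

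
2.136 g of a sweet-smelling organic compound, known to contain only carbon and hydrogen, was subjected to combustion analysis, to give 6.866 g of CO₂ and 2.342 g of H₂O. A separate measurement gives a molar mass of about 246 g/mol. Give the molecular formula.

C18H30

mol C = 6.866 g CO₂ ÷ 44.009 g/mol = 0.15601 mol
mol H = 2 × 2.342 g H₂O ÷ 18.015 g/mol = 0.26001 mol
Divide by the smallest (0.15601 mol): C 1.000, H 1.667
Multiplying each by 3 gives whole numbers: C 3.00, H 5.00
Empirical formula: C3H5
Empirical-formula mass = 41.07 g/mol; 246 ÷ 41.07 ≈ 6, so the molecular formula is C18H30.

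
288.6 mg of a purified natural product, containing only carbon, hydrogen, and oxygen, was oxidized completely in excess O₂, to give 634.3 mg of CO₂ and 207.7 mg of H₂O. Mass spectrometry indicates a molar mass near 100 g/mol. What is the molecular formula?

C5H8O2

mol C = 0.6343 g CO₂ ÷ 44.009 g/mol = 0.014413 mol
mol H = 2 × 0.2077 g H₂O ÷ 18.015 g/mol = 0.023059 mol
mass O = 0.2886 − (0.17311 + 0.023243) = 0.092243 g → mol O = 0.092243 ÷ 15.999 = 0.0057655 mol
Divide by the smallest (0.0057655 mol): C 2.500, H 3.999, O 1.000
Multiplying each by 2 gives whole numbers: C 5.00, H 8.00, O 2.00
Empirical formula: C5H8O2
Empirical-formula mass = 100.12 g/mol; 100 ÷ 100.12 ≈ 1, so the molecular formula is C5H8O2.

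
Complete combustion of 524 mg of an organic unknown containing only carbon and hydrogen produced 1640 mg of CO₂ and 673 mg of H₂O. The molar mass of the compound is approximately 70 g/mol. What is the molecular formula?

C5H10

mol C = 1.64 g CO₂ ÷ 44.009 g/mol = 0.03727 mol
mol H = 2 × 0.673 g H₂O ÷ 18.015 g/mol = 0.07472 mol
Divide by the smallest (0.03727 mol): C 1.000, H 2.005
Empirical formula: CH2
Empirical-formula mass = 14.03 g/mol; 70 ÷ 14.03 ≈ 5, so the molecular formula is C5H10.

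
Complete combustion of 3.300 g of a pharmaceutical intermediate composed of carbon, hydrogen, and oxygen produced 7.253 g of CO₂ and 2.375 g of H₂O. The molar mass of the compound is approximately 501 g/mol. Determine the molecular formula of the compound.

mol C = 7.253 g CO₂ ÷ 44.009 g/mol = 0.16481 mol
mol H = 2 × 2.375 g H₂O ÷ 18.015 g/mol = 0.26367 mol
mass O = 3.300 − (1.9795 + 0.26578) = 1.0547 g → mol O = 1.0547 ÷ 15.999 = 0.065924 mol
Divide by the smallest (0.065924 mol): C 2.500, H 4.000, O 1.000
Multiplying each by 2 gives whole numbers: C 5.00, H 8.00, O 2.00
Empirical formula: C5H8O2
Empirical-formula mass = 100.12 g/mol; 501 ÷ 100.12 ≈ 5, so the molecular formula is C25H40O10.

C25H40O10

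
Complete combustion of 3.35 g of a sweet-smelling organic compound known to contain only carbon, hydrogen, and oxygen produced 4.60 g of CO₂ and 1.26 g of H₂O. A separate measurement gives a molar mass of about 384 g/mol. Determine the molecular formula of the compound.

mol C = 4.60 g CO₂ ÷ 44.009 g/mol = 0.1045 mol
mol H = 2 × 1.26 g H₂O ÷ 18.015 g/mol = 0.1399 mol
mass O = 3.35 − (1.255 + 0.1410) = 1.954 g → mol O = 1.954 ÷ 15.999 = 0.1221 mol
Divide by the smallest (0.1045 mol): C 1.000, H 1.338, O 1.168
Multiplying each by 6 gives whole numbers: C 6.00, H 8.03, O 7.01
Empirical formula: C6H8O7
Empirical-formula mass = 192.12 g/mol; 384 ÷ 192.12 ≈ 2, so the molecular formula is C12H16O14.

C12H16O14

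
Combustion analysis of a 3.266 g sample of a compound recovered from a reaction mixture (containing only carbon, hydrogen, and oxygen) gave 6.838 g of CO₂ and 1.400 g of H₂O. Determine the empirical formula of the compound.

mol C = 6.838 g CO₂ ÷ 44.009 g/mol = 0.15538 mol
mol H = 2 × 1.400 g H₂O ÷ 18.015 g/mol = 0.15543 mol
mass O = 3.266 − (1.8662 + 0.15667) = 1.2431 g → mol O = 1.2431 ÷ 15.999 = 0.077698 mol
Divide by the smallest (0.077698 mol): C 2.000, H 2.000, O 1.000

C2H2O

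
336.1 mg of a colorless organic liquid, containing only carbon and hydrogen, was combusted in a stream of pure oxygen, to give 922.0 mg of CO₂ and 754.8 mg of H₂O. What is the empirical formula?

mol C = 0.9220 g CO₂ ÷ 44.009 g/mol = 0.020950 mol
mol H = 2 × 0.7548 g H₂O ÷ 18.015 g/mol = 0.083797 mol
Divide by the smallest (0.020950 mol): C 1.000, H 4.000

CH4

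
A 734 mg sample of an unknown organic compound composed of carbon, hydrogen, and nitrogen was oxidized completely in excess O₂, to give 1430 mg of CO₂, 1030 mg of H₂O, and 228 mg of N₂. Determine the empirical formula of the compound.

mol C = 1.43 g CO₂ ÷ 44.009 g/mol = 0.03249 mol
mol H = 2 × 1.03 g H₂O ÷ 18.015 g/mol = 0.1143 mol
mol N = 2 × 0.228 g N₂ ÷ 28.014 g/mol = 0.01628 mol
Divide by the smallest (0.01628 mol): C 1.996, H 7.025, N 1.000

C2H7N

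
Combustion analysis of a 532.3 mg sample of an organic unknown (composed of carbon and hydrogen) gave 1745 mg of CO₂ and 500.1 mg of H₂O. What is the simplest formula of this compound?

C5H7

mol C = 1.745 g CO₂ ÷ 44.009 g/mol = 0.039651 mol
mol H = 2 × 0.5001 g H₂O ÷ 18.015 g/mol = 0.055520 mol
Divide by the smallest (0.039651 mol): C 1.000, H 1.400
Multiplying each by 5 gives whole numbers: C 5.00, H 7.00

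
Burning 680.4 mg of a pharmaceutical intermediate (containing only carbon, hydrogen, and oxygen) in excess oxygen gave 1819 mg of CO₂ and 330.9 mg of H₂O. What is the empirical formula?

C9H8O2

mol C = 1.819 g CO₂ ÷ 44.009 g/mol = 0.041332 mol
mol H = 2 × 0.3309 g H₂O ÷ 18.015 g/mol = 0.036736 mol
mass O = 0.6804 − (0.49644 + 0.037030) = 0.14693 g → mol O = 0.14693 ÷ 15.999 = 0.0091834 mol
Divide by the smallest (0.0091834 mol): C 4.501, H 4.000, O 1.000
Multiplying each by 2 gives whole numbers: C 9.00, H 8.00, O 2.00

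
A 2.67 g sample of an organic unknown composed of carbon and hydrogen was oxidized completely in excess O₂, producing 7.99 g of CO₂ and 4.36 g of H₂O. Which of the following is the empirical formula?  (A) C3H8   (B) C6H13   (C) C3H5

(A) C3H8

mol C = 7.99 g CO₂ ÷ 44.009 g/mol = 0.1816 mol
mol H = 2 × 4.36 g H₂O ÷ 18.015 g/mol = 0.4840 mol
Divide by the smallest (0.1816 mol): C 1.000, H 2.666
Multiplying each by 3 gives whole numbers: C 3.00, H 8.00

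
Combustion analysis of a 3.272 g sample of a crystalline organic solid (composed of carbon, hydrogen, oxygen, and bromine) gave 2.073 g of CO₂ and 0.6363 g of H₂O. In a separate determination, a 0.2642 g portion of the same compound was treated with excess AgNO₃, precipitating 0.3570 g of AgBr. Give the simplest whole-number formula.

C2H3BrO2

mol C = 2.073 g CO₂ ÷ 44.009 g/mol = 0.047104 mol
mol H = 2 × 0.6363 g H₂O ÷ 18.015 g/mol = 0.070641 mol
From the AgBr data: mol Br per gram of compound = (0.3570 ÷ 187.772) ÷ 0.2642 = 0.0071962 mol/g, so in the 3.272 g combustion sample mol Br = 0.023546 mol
mass O = 3.272 − (0.56577 + 0.071206 + 1.8814) = 0.75360 g → mol O = 0.75360 ÷ 15.999 = 0.047103 mol
Divide by the smallest (0.023546 mol): C 2.001, H 3.000, Br 1.000, O 2.000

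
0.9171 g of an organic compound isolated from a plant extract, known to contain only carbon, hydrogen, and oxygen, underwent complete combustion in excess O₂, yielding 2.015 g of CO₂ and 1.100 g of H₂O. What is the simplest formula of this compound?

C3H8O

mol C = 2.015 g CO₂ ÷ 44.009 g/mol = 0.045786 mol
mol H = 2 × 1.100 g H₂O ÷ 18.015 g/mol = 0.12212 mol
mass O = 0.9171 − (0.54994 + 0.12310) = 0.24407 g → mol O = 0.24407 ÷ 15.999 = 0.015255 mol
Divide by the smallest (0.015255 mol): C 3.001, H 8.005, O 1.000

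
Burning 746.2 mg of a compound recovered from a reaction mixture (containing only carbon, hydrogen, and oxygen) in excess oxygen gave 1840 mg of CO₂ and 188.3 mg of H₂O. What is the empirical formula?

mol C = 1.840 g CO₂ ÷ 44.009 g/mol = 0.041810 mol
mol H = 2 × 0.1883 g H₂O ÷ 18.015 g/mol = 0.020905 mol
mass O = 0.7462 − (0.50218 + 0.021072) = 0.22295 g → mol O = 0.22295 ÷ 15.999 = 0.013935 mol
Divide by the smallest (0.013935 mol): C 3.000, H 1.500, O 1.000
Multiplying each by 2 gives whole numbers: C 6.00, H 3.00, O 2.00

C6H3O2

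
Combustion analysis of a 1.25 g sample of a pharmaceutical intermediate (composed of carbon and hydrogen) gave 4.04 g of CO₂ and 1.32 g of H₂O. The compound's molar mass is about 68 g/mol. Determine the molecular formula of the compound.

mol C = 4.04 g CO₂ ÷ 44.009 g/mol = 0.09180 mol
mol H = 2 × 1.32 g H₂O ÷ 18.015 g/mol = 0.1465 mol
Divide by the smallest (0.09180 mol): C 1.000, H 1.596
Multiplying each by 5 gives whole numbers: C 5.00, H 7.98
Empirical formula: C5H8
Empirical-formula mass = 68.12 g/mol; 68 ÷ 68.12 ≈ 1, so the molecular formula is C5H8.

C5H8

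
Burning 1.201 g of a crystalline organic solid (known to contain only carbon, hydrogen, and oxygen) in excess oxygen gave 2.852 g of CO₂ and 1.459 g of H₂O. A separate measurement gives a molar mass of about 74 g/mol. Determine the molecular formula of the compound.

mol C = 2.852 g CO₂ ÷ 44.009 g/mol = 0.064805 mol
mol H = 2 × 1.459 g H₂O ÷ 18.015 g/mol = 0.16198 mol
mass O = 1.201 − (0.77837 + 0.16327) = 0.25936 g → mol O = 0.25936 ÷ 15.999 = 0.016211 mol
Divide by the smallest (0.016211 mol): C 3.998, H 9.992, O 1.000
Empirical formula: C4H10O
Empirical-formula mass = 74.12 g/mol; 74 ÷ 74.12 ≈ 1, so the molecular formula is C4H10O.

C4H10O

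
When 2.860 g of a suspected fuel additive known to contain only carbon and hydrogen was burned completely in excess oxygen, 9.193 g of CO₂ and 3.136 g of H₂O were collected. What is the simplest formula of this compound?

mol C = 9.193 g CO₂ ÷ 44.009 g/mol = 0.20889 mol
mol H = 2 × 3.136 g H₂O ÷ 18.015 g/mol = 0.34815 mol
Divide by the smallest (0.20889 mol): C 1.000, H 1.667
Multiplying each by 3 gives whole numbers: C 3.00, H 5.00

C3H5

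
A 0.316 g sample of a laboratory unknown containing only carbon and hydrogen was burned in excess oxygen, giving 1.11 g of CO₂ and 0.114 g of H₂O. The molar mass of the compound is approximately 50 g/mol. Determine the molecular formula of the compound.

mol C = 1.11 g CO₂ ÷ 44.009 g/mol = 0.02522 mol
mol H = 2 × 0.114 g H₂O ÷ 18.015 g/mol = 0.01266 mol
Divide by the smallest (0.01266 mol): C 1.993, H 1.000
Empirical formula: C2H
Empirical-formula mass = 25.03 g/mol; 50 ÷ 25.03 ≈ 2, so the molecular formula is C4H2.

C4H2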